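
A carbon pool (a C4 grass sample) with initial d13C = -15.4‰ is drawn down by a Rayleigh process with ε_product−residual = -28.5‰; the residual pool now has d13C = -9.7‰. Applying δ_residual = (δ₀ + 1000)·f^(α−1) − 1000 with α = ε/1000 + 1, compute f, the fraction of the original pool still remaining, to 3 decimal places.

0.817

α − 1 = ε/1000 = -0.0285
(δ_res + 1000)/(δ₀ + 1000) = (-9.7 + 1000)/(-15.4 + 1000) = 990.3/984.6 = 1.005789
f = 1.005789^(1/-0.0285) = exp(ln(1.005789)/-0.0285) = exp(0.00577/-0.0285)
f = exp(-0.2025) = 0.8167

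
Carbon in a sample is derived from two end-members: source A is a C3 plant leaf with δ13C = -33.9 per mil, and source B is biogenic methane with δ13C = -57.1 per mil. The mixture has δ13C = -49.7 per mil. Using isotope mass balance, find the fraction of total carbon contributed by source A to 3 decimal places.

δ_mix = f_A·δ_A + (1 − f_A)·δ_B  ⇒  f_A = (δ_mix − δ_B)/(δ_A − δ_B)
f_A = (-49.7 − (-57.1)) / (-33.9 − (-57.1))
f_A = 7.4 / 23.2 = 0.3190

0.319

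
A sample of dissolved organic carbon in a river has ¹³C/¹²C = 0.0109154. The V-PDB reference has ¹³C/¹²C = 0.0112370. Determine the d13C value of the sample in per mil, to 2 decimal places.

-28.62 per mil

d13C = (R_sample / R_standard − 1) × 1000
R_sample / R_standard = 0.0109154 / 0.0112370 = 0.971380
d13C = (0.971380 − 1) × 1000 = -28.620 per mil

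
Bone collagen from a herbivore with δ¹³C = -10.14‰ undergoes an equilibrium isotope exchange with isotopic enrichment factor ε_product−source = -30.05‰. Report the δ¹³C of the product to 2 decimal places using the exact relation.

-39.89‰

To first order, δ_product ≈ δ_source + ε = -40.19‰.
Exactly, δ_product = (δ_source + 1000)·(ε/1000 + 1) − 1000.
δ_product = (-10.14 + 1000) × (-30.05/1000 + 1) − 1000
δ_product = -39.885‰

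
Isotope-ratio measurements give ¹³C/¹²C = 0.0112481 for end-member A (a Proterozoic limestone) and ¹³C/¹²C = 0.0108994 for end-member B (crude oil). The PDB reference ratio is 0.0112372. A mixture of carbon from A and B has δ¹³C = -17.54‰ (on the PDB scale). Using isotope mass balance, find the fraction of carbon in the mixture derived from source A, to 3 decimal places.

δ_A = (0.0112481/0.0112372 − 1)×1000 = (1.000970 − 1)×1000 = 0.970‰
δ_B = (0.0108994/0.0112372 − 1)×1000 = (0.969939 − 1)×1000 = -30.061‰
f_A = (δ_mix − δ_B)/(δ_A − δ_B) = (-17.54 − (-30.061))/(0.970 − (-30.061))
f_A = 12.521 / 31.031 = 0.4035

0.403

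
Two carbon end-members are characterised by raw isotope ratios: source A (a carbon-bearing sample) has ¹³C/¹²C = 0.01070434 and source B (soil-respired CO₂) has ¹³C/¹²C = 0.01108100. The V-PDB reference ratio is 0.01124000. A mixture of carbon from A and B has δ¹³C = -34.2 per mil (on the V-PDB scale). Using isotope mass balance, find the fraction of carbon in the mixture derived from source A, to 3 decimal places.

δ_A = (0.01070434/0.01124000 − 1)×1000 = (0.952343 − 1)×1000 = -47.657 per mil
δ_B = (0.01108100/0.01124000 − 1)×1000 = (0.985854 − 1)×1000 = -14.146 per mil
f_A = (δ_mix − δ_B)/(δ_A − δ_B) = (-34.2 − (-14.146))/(-47.657 − (-14.146))
f_A = -20.054 / -33.511 = 0.5984

0.598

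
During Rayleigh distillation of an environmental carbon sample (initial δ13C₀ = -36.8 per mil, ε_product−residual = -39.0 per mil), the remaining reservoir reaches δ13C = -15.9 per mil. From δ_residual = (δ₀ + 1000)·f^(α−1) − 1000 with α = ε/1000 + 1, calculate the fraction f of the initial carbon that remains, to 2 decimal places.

0.58

α − 1 = ε/1000 = -0.0390
(δ_res + 1000)/(δ₀ + 1000) = (-15.9 + 1000)/(-36.8 + 1000) = 984.1/963.2 = 1.021699
f = 1.021699^(1/-0.0390) = exp(ln(1.021699)/-0.0390) = exp(0.02147/-0.0390)
f = exp(-0.5504) = 0.5767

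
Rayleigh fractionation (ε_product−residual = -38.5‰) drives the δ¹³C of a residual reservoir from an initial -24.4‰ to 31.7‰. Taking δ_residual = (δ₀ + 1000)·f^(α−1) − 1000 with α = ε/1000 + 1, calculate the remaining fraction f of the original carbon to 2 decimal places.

0.23

α − 1 = ε/1000 = -0.0385
(δ_res + 1000)/(δ₀ + 1000) = (31.7 + 1000)/(-24.4 + 1000) = 1031.7/975.6 = 1.057503
f = 1.057503^(1/-0.0385) = exp(ln(1.057503)/-0.0385) = exp(0.05591/-0.0385)
f = exp(-1.4522) = 0.2340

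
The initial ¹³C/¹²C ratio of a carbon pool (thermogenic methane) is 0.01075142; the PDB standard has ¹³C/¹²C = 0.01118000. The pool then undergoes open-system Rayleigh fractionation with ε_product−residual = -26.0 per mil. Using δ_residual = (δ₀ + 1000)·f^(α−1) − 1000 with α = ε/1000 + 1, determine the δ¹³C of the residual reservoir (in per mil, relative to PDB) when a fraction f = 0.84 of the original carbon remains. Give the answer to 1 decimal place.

-34.0 per mil

δ₀ = (0.01075142/0.01118000 − 1)×1000 = (0.961665 − 1)×1000 = -38.335 per mil
α − 1 = ε/1000 = -0.0260
f^(α−1) = 0.84^(-0.0260) = 1.004543
δ_res = (-38.335 + 1000) × 1.004543 − 1000 = 966.035 − 1000 = -33.97 per mil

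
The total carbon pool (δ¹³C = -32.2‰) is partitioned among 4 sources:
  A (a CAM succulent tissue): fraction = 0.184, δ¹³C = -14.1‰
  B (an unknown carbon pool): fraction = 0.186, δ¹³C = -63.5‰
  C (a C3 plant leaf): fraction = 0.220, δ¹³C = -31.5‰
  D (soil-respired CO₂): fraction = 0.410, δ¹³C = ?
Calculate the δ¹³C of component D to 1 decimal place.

-26.5‰

Isotope mass balance: δ_bulk = Σ fᵢ·δᵢ.
-32.2 = 0.184×(-14.1) + 0.186×(-63.5) + 0.220×(-31.5) + 0.410×δ_D
0.410·δ_D = -32.2 − (-21.335) = -10.865
δ_D = -10.865 / 0.410 = -26.50‰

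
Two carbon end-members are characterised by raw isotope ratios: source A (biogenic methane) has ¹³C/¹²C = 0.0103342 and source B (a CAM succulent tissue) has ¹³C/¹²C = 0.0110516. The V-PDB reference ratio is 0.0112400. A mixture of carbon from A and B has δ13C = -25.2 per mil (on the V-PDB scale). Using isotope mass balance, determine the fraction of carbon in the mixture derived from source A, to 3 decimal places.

0.132

δ_A = (0.0103342/0.0112400 − 1)×1000 = (0.919413 − 1)×1000 = -80.587 per mil
δ_B = (0.0110516/0.0112400 − 1)×1000 = (0.983238 − 1)×1000 = -16.762 per mil
f_A = (δ_mix − δ_B)/(δ_A − δ_B) = (-25.2 − (-16.762))/(-80.587 − (-16.762))
f_A = -8.438 / -63.826 = 0.1322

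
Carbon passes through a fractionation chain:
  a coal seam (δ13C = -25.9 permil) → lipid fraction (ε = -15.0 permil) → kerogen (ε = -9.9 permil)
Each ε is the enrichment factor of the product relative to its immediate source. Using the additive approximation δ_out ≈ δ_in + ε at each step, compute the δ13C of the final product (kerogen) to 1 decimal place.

-50.8 permil

step 1: δ ≈ -25.9 + (-15.0) = -40.9 permil
step 2: δ ≈ -40.9 + (-9.9) = -50.8 permil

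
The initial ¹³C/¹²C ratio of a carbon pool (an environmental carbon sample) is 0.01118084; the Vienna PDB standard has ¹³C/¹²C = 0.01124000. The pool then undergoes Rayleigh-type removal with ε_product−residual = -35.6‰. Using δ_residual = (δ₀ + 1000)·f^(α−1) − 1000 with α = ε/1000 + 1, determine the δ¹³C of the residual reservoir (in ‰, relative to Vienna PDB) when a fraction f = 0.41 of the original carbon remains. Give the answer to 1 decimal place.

26.8‰

δ₀ = (0.01118084/0.01124000 − 1)×1000 = (0.994737 − 1)×1000 = -5.263‰
α − 1 = ε/1000 = -0.0356
f^(α−1) = 0.41^(-0.0356) = 1.032250
δ_res = (-5.263 + 1000) × 1.032250 − 1000 = 1026.817 − 1000 = 26.82‰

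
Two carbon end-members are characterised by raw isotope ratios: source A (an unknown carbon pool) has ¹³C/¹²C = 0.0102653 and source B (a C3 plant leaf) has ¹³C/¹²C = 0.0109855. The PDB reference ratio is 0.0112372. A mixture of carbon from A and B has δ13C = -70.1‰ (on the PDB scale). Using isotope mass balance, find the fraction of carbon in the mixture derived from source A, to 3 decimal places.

0.744

δ_A = (0.0102653/0.0112372 − 1)×1000 = (0.913510 − 1)×1000 = -86.490‰
δ_B = (0.0109855/0.0112372 − 1)×1000 = (0.977601 − 1)×1000 = -22.399‰
f_A = (δ_mix − δ_B)/(δ_A − δ_B) = (-70.1 − (-22.399))/(-86.490 − (-22.399))
f_A = -47.701 / -64.091 = 0.7443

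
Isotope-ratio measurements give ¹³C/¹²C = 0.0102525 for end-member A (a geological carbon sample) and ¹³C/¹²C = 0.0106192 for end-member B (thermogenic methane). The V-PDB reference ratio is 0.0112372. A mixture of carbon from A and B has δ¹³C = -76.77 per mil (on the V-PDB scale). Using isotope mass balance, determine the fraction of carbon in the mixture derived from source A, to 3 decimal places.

0.667

δ_A = (0.0102525/0.0112372 − 1)×1000 = (0.912371 − 1)×1000 = -87.629 per mil
δ_B = (0.0106192/0.0112372 − 1)×1000 = (0.945004 − 1)×1000 = -54.996 per mil
f_A = (δ_mix − δ_B)/(δ_A − δ_B) = (-76.77 − (-54.996))/(-87.629 − (-54.996))
f_A = -21.774 / -32.633 = 0.6672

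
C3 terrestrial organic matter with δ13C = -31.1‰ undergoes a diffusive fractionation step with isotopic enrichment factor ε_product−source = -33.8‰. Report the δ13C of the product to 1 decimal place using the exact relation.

-63.8‰

To first order, δ_product ≈ δ_source + ε = -64.9‰.
Exactly, δ_product = (δ_source + 1000)·(ε/1000 + 1) − 1000.
δ_product = (-31.1 + 1000) × (-33.8/1000 + 1) − 1000
δ_product = -63.85‰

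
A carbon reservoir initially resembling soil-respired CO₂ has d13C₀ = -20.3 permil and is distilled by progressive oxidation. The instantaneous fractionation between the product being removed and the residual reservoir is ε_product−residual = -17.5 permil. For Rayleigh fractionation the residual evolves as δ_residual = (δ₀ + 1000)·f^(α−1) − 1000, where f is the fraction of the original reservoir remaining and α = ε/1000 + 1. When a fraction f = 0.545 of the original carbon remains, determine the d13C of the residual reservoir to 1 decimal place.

-9.8 permil

Rayleigh residual: δ_res = (δ₀ + 1000)·f^(α−1) − 1000
α = ε/1000 + 1 = 0.98250, so α − 1 = -0.01750
f^(α−1) = 0.545^(-0.01750) = 1.010679
δ_res = (-20.3 + 1000) × 1.010679 − 1000 = 990.162 − 1000 = -9.84 permil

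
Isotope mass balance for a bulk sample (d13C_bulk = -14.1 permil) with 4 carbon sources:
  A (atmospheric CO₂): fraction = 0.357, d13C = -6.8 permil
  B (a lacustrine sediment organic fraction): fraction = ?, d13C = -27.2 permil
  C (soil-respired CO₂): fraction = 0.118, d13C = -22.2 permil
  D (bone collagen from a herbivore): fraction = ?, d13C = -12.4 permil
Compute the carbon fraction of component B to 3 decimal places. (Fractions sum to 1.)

0.172

Let f_B and f_D be the unknown fractions; fractions sum to 1 so f_B + f_D = 0.525.
Mass balance: Σ fᵢ·δᵢ = δ_bulk ⇒ f_B·(-27.2) + f_D·(-12.4) = -14.1 − (-5.047) = -9.053
Substitute f_D = 0.525 − f_B:
f_B·(-27.2 − -12.4) = -9.053 − 0.525×(-12.4) = -2.543
f_B = -2.543 / -14.8 = 0.1718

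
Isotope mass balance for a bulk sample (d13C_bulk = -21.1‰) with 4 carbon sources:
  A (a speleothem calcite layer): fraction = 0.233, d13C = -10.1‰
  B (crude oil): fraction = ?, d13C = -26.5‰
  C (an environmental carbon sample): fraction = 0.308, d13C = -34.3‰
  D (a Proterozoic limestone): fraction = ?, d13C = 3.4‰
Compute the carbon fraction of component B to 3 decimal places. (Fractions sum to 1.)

Let f_B and f_D be the unknown fractions; fractions sum to 1 so f_B + f_D = 0.459.
Mass balance: Σ fᵢ·δᵢ = δ_bulk ⇒ f_B·(-26.5) + f_D·(3.4) = -21.1 − (-12.918) = -8.182
Substitute f_D = 0.459 − f_B:
f_B·(-26.5 − 3.4) = -8.182 − 0.459×(3.4) = -9.743
f_B = -9.743 / -29.9 = 0.3258

0.326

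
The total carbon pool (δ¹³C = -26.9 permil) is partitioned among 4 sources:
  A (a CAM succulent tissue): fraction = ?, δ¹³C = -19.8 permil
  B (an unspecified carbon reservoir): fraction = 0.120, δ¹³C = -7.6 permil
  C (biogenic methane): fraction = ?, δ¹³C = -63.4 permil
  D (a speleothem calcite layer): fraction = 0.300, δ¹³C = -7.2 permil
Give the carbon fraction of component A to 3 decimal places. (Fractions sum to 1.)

0.297

Let f_A and f_C be the unknown fractions; fractions sum to 1 so f_A + f_C = 0.580.
Mass balance: Σ fᵢ·δᵢ = δ_bulk ⇒ f_A·(-19.8) + f_C·(-63.4) = -26.9 − (-3.072) = -23.828
Substitute f_C = 0.580 − f_A:
f_A·(-19.8 − -63.4) = -23.828 − 0.580×(-63.4) = 12.944
f_A = 12.944 / 43.6 = 0.2969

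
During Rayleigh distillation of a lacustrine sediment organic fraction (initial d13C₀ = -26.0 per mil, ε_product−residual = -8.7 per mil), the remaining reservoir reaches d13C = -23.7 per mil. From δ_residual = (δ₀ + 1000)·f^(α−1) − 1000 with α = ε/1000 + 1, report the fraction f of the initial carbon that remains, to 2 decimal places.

α − 1 = ε/1000 = -0.0087
(δ_res + 1000)/(δ₀ + 1000) = (-23.7 + 1000)/(-26.0 + 1000) = 976.3/974.0 = 1.002361
f = 1.002361^(1/-0.0087) = exp(ln(1.002361)/-0.0087) = exp(0.00236/-0.0087)
f = exp(-0.2711) = 0.7625

0.76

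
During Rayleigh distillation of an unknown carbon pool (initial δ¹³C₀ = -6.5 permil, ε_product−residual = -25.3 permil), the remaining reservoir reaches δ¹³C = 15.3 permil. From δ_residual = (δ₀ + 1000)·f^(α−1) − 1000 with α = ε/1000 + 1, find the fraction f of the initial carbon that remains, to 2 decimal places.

0.42

α − 1 = ε/1000 = -0.0253
(δ_res + 1000)/(δ₀ + 1000) = (15.3 + 1000)/(-6.5 + 1000) = 1015.3/993.5 = 1.021943
f = 1.021943^(1/-0.0253) = exp(ln(1.021943)/-0.0253) = exp(0.02171/-0.0253)
f = exp(-0.8579) = 0.4240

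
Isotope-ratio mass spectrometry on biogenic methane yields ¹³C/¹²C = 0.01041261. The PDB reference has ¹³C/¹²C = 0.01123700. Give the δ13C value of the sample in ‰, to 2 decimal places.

δ13C = (R_sample / R_standard − 1) × 1000
R_sample / R_standard = 0.01041261 / 0.01123700 = 0.926636
δ13C = (0.926636 − 1) × 1000 = -73.364‰

-73.36‰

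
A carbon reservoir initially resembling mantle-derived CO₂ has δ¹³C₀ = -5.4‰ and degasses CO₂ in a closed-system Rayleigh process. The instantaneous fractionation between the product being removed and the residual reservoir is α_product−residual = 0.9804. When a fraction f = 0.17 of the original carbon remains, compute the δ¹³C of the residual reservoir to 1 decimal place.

Rayleigh residual: δ_res = (δ₀ + 1000)·f^(α−1) − 1000
α − 1 = -0.01960
f^(α−1) = 0.17^(-0.01960) = 1.035340
δ_res = (-5.4 + 1000) × 1.035340 − 1000 = 1029.750 − 1000 = 29.75‰

29.7‰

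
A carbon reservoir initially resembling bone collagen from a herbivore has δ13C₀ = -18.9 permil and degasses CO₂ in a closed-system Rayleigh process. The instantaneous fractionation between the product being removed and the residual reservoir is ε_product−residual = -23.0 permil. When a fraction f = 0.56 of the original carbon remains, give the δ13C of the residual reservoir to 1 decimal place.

Rayleigh residual: δ_res = (δ₀ + 1000)·f^(α−1) − 1000
α = ε/1000 + 1 = 0.97700, so α − 1 = -0.02300
f^(α−1) = 0.56^(-0.02300) = 1.013425
δ_res = (-18.9 + 1000) × 1.013425 − 1000 = 994.271 − 1000 = -5.73 permil

-5.7 permil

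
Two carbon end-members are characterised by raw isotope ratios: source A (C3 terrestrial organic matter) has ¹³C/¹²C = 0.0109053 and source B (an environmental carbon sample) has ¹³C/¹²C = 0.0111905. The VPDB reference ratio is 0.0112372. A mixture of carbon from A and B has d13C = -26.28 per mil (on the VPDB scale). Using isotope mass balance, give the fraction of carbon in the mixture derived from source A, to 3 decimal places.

0.872

δ_A = (0.0109053/0.0112372 − 1)×1000 = (0.970464 − 1)×1000 = -29.536 per mil
δ_B = (0.0111905/0.0112372 − 1)×1000 = (0.995844 − 1)×1000 = -4.156 per mil
f_A = (δ_mix − δ_B)/(δ_A − δ_B) = (-26.28 − (-4.156))/(-29.536 − (-4.156))
f_A = -22.124 / -25.380 = 0.8717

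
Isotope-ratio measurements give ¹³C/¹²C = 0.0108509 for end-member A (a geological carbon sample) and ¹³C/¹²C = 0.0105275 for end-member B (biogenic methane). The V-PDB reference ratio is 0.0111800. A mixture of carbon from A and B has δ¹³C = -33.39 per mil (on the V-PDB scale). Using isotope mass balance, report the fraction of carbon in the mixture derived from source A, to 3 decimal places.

δ_A = (0.0108509/0.0111800 − 1)×1000 = (0.970564 − 1)×1000 = -29.436 per mil
δ_B = (0.0105275/0.0111800 − 1)×1000 = (0.941637 − 1)×1000 = -58.363 per mil
f_A = (δ_mix − δ_B)/(δ_A − δ_B) = (-33.39 − (-58.363))/(-29.436 − (-58.363))
f_A = 24.973 / 28.927 = 0.8633

0.863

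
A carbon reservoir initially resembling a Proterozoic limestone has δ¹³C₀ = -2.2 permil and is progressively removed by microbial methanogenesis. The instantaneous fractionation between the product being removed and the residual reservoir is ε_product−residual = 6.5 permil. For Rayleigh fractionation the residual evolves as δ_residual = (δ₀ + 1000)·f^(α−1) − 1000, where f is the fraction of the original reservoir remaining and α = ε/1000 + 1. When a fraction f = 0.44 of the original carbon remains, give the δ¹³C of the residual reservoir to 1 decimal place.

-7.5 permil

Rayleigh residual: δ_res = (δ₀ + 1000)·f^(α−1) − 1000
α = ε/1000 + 1 = 1.00650, so α − 1 = 0.00650
f^(α−1) = 0.44^(0.00650) = 0.994678
δ_res = (-2.2 + 1000) × 0.994678 − 1000 = 992.490 − 1000 = -7.51 permil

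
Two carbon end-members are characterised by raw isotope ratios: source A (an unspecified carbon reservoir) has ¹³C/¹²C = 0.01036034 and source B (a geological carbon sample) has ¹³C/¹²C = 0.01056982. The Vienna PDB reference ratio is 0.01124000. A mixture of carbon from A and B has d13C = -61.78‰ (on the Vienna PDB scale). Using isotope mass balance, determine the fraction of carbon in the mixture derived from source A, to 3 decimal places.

δ_A = (0.01036034/0.01124000 − 1)×1000 = (0.921738 − 1)×1000 = -78.262‰
δ_B = (0.01056982/0.01124000 − 1)×1000 = (0.940375 − 1)×1000 = -59.625‰
f_A = (δ_mix − δ_B)/(δ_A − δ_B) = (-61.78 − (-59.625))/(-78.262 − (-59.625))
f_A = -2.155 / -18.637 = 0.1157

0.116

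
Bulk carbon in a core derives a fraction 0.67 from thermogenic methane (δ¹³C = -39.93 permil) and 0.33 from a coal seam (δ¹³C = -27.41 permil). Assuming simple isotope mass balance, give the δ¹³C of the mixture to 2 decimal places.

-35.80 permil

δ_mix = f_A·δ_A + f_B·δ_B
δ_mix = 0.67 × (-39.93) + 0.33 × (-27.41)
δ_mix = -26.753 + -9.045 = -35.798 permil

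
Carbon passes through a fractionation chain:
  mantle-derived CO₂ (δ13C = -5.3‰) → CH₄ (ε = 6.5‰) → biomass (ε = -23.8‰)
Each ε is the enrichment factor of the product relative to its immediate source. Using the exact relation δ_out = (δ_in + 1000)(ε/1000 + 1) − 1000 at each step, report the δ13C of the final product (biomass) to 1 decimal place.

-22.7‰

step 1: δ = (-5.30 + 1000)·(6.5/1000 + 1) − 1000 = 1.17‰
step 2: δ = (1.17 + 1000)·(-23.8/1000 + 1) − 1000 = -22.66‰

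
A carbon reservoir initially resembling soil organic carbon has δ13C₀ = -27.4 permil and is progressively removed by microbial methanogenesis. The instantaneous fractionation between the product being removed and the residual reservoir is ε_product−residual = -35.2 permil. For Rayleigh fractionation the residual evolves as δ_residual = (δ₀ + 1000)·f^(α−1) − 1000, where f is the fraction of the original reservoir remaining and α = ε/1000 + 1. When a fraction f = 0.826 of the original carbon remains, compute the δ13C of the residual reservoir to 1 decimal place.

-20.8 permil

Rayleigh residual: δ_res = (δ₀ + 1000)·f^(α−1) − 1000
α = ε/1000 + 1 = 0.96480, so α − 1 = -0.03520
f^(α−1) = 0.826^(-0.03520) = 1.006752
δ_res = (-27.4 + 1000) × 1.006752 − 1000 = 979.167 − 1000 = -20.83 permil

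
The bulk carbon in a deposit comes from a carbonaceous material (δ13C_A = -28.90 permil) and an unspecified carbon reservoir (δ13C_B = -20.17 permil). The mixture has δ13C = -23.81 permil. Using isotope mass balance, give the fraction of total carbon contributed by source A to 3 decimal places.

0.417

δ_mix = f_A·δ_A + (1 − f_A)·δ_B  ⇒  f_A = (δ_mix − δ_B)/(δ_A − δ_B)
f_A = (-23.81 − (-20.17)) / (-28.90 − (-20.17))
f_A = -3.64 / -8.73 = 0.4170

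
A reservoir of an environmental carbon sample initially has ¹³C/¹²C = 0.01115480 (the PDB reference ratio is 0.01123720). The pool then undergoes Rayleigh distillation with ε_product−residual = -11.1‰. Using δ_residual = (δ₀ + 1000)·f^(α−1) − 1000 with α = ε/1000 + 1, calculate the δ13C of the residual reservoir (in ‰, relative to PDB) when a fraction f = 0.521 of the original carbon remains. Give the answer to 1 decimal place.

-0.1‰

δ₀ = (0.01115480/0.01123720 − 1)×1000 = (0.992667 − 1)×1000 = -7.333‰
α − 1 = ε/1000 = -0.0111
f^(α−1) = 0.521^(-0.0111) = 1.007264
δ_res = (-7.333 + 1000) × 1.007264 − 1000 = 999.877 − 1000 = -0.12‰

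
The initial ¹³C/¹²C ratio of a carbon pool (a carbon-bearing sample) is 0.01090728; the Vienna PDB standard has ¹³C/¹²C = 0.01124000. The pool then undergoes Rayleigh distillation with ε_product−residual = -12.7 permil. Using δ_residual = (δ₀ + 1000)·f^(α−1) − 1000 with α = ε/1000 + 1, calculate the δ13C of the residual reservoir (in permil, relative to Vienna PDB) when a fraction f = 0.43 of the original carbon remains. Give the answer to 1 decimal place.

-19.1 permil

δ₀ = (0.01090728/0.01124000 − 1)×1000 = (0.970399 − 1)×1000 = -29.601 permil
α − 1 = ε/1000 = -0.0127
f^(α−1) = 0.43^(-0.0127) = 1.010776
δ_res = (-29.601 + 1000) × 1.010776 − 1000 = 980.856 − 1000 = -19.14 permil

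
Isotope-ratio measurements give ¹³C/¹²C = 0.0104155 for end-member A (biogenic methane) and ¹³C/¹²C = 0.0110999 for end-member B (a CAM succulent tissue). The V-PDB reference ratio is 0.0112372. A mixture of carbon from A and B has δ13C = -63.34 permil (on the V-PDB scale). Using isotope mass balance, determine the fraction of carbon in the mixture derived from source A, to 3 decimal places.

δ_A = (0.0104155/0.0112372 − 1)×1000 = (0.926877 − 1)×1000 = -73.123 permil
δ_B = (0.0110999/0.0112372 − 1)×1000 = (0.987782 − 1)×1000 = -12.218 permil
f_A = (δ_mix − δ_B)/(δ_A − δ_B) = (-63.34 − (-12.218))/(-73.123 − (-12.218))
f_A = -51.122 / -60.905 = 0.8394

0.839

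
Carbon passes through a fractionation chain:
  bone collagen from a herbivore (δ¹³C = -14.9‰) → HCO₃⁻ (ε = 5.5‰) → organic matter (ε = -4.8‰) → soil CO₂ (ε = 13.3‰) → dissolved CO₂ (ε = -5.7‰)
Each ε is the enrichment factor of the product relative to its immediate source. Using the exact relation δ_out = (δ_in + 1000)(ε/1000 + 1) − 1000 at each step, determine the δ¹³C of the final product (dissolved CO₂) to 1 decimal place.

-6.8‰

step 1: δ = (-14.90 + 1000)·(5.5/1000 + 1) − 1000 = -9.48‰
step 2: δ = (-9.48 + 1000)·(-4.8/1000 + 1) − 1000 = -14.24‰
step 3: δ = (-14.24 + 1000)·(13.3/1000 + 1) − 1000 = -1.13‰
step 4: δ = (-1.13 + 1000)·(-5.7/1000 + 1) − 1000 = -6.82‰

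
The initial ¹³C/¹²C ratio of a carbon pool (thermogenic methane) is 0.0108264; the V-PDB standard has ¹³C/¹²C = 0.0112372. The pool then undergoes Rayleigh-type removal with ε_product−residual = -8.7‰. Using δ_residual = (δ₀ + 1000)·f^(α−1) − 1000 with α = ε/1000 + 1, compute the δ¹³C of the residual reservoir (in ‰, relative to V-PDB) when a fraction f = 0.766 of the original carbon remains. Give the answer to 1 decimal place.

-34.3‰

δ₀ = (0.0108264/0.0112372 − 1)×1000 = (0.963443 − 1)×1000 = -36.557‰
α − 1 = ε/1000 = -0.0087
f^(α−1) = 0.766^(-0.0087) = 1.002322
δ_res = (-36.557 + 1000) × 1.002322 − 1000 = 965.680 − 1000 = -34.32‰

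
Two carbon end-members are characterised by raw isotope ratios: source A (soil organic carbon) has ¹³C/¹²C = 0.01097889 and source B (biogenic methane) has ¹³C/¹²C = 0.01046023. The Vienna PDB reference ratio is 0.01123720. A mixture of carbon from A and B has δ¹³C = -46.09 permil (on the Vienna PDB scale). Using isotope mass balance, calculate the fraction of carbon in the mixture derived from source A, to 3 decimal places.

0.499

δ_A = (0.01097889/0.01123720 − 1)×1000 = (0.977013 − 1)×1000 = -22.987 permil
δ_B = (0.01046023/0.01123720 − 1)×1000 = (0.930857 − 1)×1000 = -69.143 permil
f_A = (δ_mix − δ_B)/(δ_A − δ_B) = (-46.09 − (-69.143))/(-22.987 − (-69.143))
f_A = 23.053 / 46.156 = 0.4995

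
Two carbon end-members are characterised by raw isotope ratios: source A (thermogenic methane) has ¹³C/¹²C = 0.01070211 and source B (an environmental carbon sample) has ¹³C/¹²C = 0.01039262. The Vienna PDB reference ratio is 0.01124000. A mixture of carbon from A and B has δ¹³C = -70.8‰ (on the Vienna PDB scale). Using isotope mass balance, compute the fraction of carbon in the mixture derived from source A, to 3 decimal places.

δ_A = (0.01070211/0.01124000 − 1)×1000 = (0.952145 − 1)×1000 = -47.855‰
δ_B = (0.01039262/0.01124000 − 1)×1000 = (0.924610 − 1)×1000 = -75.390‰
f_A = (δ_mix − δ_B)/(δ_A − δ_B) = (-70.8 − (-75.390))/(-47.855 − (-75.390))
f_A = 4.590 / 27.535 = 0.1667

0.167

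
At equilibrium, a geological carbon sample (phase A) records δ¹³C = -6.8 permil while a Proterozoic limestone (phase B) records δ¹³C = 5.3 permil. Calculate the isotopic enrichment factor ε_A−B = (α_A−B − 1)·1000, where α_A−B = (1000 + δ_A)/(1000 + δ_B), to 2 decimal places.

α_A−B = (1000 + -6.8) / (1000 + 5.3) = 993.2 / 1005.3 = 0.987964
ε_A−B = (0.987964 − 1) × 1000 = -12.036 permil
(The approximation ε ≈ δ_A − δ_B would give -12.1 permil.)

-12.04 permil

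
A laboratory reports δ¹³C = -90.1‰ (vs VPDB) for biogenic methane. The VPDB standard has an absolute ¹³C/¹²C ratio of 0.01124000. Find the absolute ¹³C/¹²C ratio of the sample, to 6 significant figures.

0.0102273

R_sample = R_standard × (δ¹³C/1000 + 1)
R_sample = 0.01124000 × (-90.1/1000 + 1) = 0.01124000 × 0.909900
R_sample = 0.0102273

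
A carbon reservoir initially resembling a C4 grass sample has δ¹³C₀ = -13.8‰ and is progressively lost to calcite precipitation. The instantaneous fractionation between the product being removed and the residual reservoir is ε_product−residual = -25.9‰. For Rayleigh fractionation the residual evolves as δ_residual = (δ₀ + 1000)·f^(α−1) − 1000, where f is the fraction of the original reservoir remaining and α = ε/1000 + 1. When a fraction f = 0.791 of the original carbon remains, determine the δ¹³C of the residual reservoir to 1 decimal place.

-7.8‰

Rayleigh residual: δ_res = (δ₀ + 1000)·f^(α−1) − 1000
α = ε/1000 + 1 = 0.97410, so α − 1 = -0.02590
f^(α−1) = 0.791^(-0.02590) = 1.006091
δ_res = (-13.8 + 1000) × 1.006091 − 1000 = 992.207 − 1000 = -7.79‰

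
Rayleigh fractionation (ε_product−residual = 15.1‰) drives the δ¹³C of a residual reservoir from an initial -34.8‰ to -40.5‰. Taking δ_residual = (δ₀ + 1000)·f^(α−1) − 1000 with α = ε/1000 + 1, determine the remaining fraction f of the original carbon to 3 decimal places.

α − 1 = ε/1000 = 0.0151
(δ_res + 1000)/(δ₀ + 1000) = (-40.5 + 1000)/(-34.8 + 1000) = 959.5/965.2 = 0.994094
f = 0.994094^(1/0.0151) = exp(ln(0.994094)/0.0151) = exp(-0.00592/0.0151)
f = exp(-0.3923) = 0.6755

0.676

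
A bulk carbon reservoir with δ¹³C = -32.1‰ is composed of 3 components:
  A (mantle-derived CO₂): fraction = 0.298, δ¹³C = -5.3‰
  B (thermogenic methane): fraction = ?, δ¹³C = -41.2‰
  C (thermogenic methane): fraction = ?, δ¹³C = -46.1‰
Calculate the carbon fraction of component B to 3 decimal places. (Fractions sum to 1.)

0.376

Let f_B and f_C be the unknown fractions; fractions sum to 1 so f_B + f_C = 0.702.
Mass balance: Σ fᵢ·δᵢ = δ_bulk ⇒ f_B·(-41.2) + f_C·(-46.1) = -32.1 − (-1.579) = -30.521
Substitute f_C = 0.702 − f_B:
f_B·(-41.2 − -46.1) = -30.521 − 0.702×(-46.1) = 1.842
f_B = 1.842 / 4.9 = 0.3758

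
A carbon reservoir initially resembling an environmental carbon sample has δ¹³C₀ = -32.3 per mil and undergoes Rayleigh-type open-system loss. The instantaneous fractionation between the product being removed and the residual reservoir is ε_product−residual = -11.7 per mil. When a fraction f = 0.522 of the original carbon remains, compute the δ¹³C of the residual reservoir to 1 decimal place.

Rayleigh residual: δ_res = (δ₀ + 1000)·f^(α−1) − 1000
α = ε/1000 + 1 = 0.98830, so α − 1 = -0.01170
f^(α−1) = 0.522^(-0.01170) = 1.007635
δ_res = (-32.3 + 1000) × 1.007635 − 1000 = 975.088 − 1000 = -24.91 per mil

-24.9 per mil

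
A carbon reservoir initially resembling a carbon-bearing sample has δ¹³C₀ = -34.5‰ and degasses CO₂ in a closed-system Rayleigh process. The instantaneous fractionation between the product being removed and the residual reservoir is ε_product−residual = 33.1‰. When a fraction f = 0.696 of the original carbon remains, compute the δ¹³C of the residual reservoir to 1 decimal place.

Rayleigh residual: δ_res = (δ₀ + 1000)·f^(α−1) − 1000
α = ε/1000 + 1 = 1.03310, so α − 1 = 0.03310
f^(α−1) = 0.696^(0.03310) = 0.988076
δ_res = (-34.5 + 1000) × 0.988076 − 1000 = 953.987 − 1000 = -46.01‰

-46.0‰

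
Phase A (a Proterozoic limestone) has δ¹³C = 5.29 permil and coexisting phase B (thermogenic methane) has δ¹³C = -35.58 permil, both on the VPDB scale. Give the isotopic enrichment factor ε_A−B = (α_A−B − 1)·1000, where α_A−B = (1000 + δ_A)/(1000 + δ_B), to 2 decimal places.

42.38 permil

α_A−B = (1000 + 5.29) / (1000 + -35.58) = 1005.29 / 964.42 = 1.042378
ε_A−B = (1.042378 − 1) × 1000 = 42.378 permil
(The approximation ε ≈ δ_A − δ_B would give 40.87 permil.)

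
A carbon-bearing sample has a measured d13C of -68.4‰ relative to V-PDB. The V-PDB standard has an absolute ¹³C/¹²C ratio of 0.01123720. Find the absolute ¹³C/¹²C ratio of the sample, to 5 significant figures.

0.010469

R_sample = R_standard × (d13C/1000 + 1)
R_sample = 0.01123720 × (-68.4/1000 + 1) = 0.01123720 × 0.931600
R_sample = 0.0104686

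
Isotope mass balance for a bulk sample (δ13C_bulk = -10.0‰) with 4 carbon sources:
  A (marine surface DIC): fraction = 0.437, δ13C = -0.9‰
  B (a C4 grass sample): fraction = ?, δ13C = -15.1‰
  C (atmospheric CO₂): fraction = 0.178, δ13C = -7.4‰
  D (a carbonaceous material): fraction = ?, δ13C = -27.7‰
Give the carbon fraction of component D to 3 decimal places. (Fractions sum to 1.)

0.197

Let f_D and f_B be the unknown fractions; fractions sum to 1 so f_D + f_B = 0.385.
Mass balance: Σ fᵢ·δᵢ = δ_bulk ⇒ f_D·(-27.7) + f_B·(-15.1) = -10.0 − (-1.710) = -8.290
Substitute f_B = 0.385 − f_D:
f_D·(-27.7 − -15.1) = -8.290 − 0.385×(-15.1) = -2.476
f_D = -2.476 / -12.6 = 0.1965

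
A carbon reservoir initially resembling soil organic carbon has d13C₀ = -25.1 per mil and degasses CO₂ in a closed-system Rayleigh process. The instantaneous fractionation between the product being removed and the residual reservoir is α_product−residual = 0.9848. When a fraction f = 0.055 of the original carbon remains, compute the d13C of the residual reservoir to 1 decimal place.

18.8 per mil

Rayleigh residual: δ_res = (δ₀ + 1000)·f^(α−1) − 1000
α − 1 = -0.01520
f^(α−1) = 0.055^(-0.01520) = 1.045073
δ_res = (-25.1 + 1000) × 1.045073 − 1000 = 1018.841 − 1000 = 18.84 per mil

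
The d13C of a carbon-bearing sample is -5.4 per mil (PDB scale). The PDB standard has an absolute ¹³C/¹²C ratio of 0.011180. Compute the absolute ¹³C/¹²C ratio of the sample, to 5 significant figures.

R_sample = R_standard × (d13C/1000 + 1)
R_sample = 0.011180 × (-5.4/1000 + 1) = 0.011180 × 0.994600
R_sample = 0.0111196

0.011120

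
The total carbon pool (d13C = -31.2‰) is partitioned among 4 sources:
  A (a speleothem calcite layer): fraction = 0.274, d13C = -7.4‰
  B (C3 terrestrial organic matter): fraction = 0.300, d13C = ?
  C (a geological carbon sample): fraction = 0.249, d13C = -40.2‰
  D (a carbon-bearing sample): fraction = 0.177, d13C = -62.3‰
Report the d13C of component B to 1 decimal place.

-27.1‰

Isotope mass balance: δ_bulk = Σ fᵢ·δᵢ.
-31.2 = 0.274×(-7.4) + 0.300×δ_B + 0.249×(-40.2) + 0.177×(-62.3)
0.300·δ_B = -31.2 − (-23.064) = -8.136
δ_B = -8.136 / 0.300 = -27.12‰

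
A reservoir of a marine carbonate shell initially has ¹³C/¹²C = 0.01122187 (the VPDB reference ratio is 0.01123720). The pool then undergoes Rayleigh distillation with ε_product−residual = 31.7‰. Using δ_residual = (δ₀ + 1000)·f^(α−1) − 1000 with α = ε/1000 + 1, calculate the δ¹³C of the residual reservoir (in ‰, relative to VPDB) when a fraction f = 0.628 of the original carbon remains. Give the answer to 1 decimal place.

-16.0‰

δ₀ = (0.01122187/0.01123720 − 1)×1000 = (0.998636 − 1)×1000 = -1.364‰
α − 1 = ε/1000 = 0.0317
f^(α−1) = 0.628^(0.0317) = 0.985361
δ_res = (-1.364 + 1000) × 0.985361 − 1000 = 984.017 − 1000 = -15.98‰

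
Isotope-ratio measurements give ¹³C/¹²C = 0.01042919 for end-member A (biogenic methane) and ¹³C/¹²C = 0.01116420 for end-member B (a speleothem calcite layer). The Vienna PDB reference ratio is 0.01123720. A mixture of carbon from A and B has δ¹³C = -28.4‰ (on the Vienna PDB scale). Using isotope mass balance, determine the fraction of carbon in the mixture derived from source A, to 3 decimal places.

δ_A = (0.01042919/0.01123720 − 1)×1000 = (0.928095 − 1)×1000 = -71.905‰
δ_B = (0.01116420/0.01123720 − 1)×1000 = (0.993504 − 1)×1000 = -6.496‰
f_A = (δ_mix − δ_B)/(δ_A − δ_B) = (-28.4 − (-6.496))/(-71.905 − (-6.496))
f_A = -21.904 / -65.409 = 0.3349

0.335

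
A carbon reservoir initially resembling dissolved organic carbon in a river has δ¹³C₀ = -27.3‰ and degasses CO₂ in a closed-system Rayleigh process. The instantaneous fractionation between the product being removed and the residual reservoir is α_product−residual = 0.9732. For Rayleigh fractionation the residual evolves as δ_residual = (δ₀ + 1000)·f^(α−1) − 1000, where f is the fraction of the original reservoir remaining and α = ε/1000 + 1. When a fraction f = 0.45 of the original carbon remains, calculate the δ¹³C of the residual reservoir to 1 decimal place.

-6.3‰

Rayleigh residual: δ_res = (δ₀ + 1000)·f^(α−1) − 1000
α − 1 = -0.02680
f^(α−1) = 0.45^(-0.02680) = 1.021631
δ_res = (-27.3 + 1000) × 1.021631 − 1000 = 993.740 − 1000 = -6.26‰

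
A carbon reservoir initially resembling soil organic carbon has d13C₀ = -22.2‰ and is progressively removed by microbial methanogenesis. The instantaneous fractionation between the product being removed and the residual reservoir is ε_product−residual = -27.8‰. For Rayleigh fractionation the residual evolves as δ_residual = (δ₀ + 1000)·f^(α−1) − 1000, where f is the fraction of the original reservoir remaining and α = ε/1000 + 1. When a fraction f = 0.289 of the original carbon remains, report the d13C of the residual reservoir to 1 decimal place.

Rayleigh residual: δ_res = (δ₀ + 1000)·f^(α−1) − 1000
α = ε/1000 + 1 = 0.97220, so α − 1 = -0.02780
f^(α−1) = 0.289^(-0.02780) = 1.035111
δ_res = (-22.2 + 1000) × 1.035111 − 1000 = 1012.132 − 1000 = 12.13‰

12.1‰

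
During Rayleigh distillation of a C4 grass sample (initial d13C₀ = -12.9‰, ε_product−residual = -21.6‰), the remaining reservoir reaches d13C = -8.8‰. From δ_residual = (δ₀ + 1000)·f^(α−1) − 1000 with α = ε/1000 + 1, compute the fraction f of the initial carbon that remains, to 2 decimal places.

0.83

α − 1 = ε/1000 = -0.0216
(δ_res + 1000)/(δ₀ + 1000) = (-8.8 + 1000)/(-12.9 + 1000) = 991.2/987.1 = 1.004154
f = 1.004154^(1/-0.0216) = exp(ln(1.004154)/-0.0216) = exp(0.00414/-0.0216)
f = exp(-0.1919) = 0.8254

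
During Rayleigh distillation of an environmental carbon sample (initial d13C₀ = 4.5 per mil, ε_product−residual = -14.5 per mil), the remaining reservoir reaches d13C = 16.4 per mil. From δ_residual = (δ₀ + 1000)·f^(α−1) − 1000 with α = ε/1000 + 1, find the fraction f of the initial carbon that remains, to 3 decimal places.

α − 1 = ε/1000 = -0.0145
(δ_res + 1000)/(δ₀ + 1000) = (16.4 + 1000)/(4.5 + 1000) = 1016.4/1004.5 = 1.011847
f = 1.011847^(1/-0.0145) = exp(ln(1.011847)/-0.0145) = exp(0.01178/-0.0145)
f = exp(-0.8122) = 0.4439

0.444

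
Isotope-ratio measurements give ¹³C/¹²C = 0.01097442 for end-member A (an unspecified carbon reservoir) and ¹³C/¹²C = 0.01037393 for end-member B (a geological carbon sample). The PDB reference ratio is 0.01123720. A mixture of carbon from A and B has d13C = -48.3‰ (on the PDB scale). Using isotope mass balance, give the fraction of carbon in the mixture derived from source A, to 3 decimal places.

0.534

δ_A = (0.01097442/0.01123720 − 1)×1000 = (0.976615 − 1)×1000 = -23.385‰
δ_B = (0.01037393/0.01123720 − 1)×1000 = (0.923177 − 1)×1000 = -76.823‰
f_A = (δ_mix − δ_B)/(δ_A − δ_B) = (-48.3 − (-76.823))/(-23.385 − (-76.823))
f_A = 28.523 / 53.438 = 0.5338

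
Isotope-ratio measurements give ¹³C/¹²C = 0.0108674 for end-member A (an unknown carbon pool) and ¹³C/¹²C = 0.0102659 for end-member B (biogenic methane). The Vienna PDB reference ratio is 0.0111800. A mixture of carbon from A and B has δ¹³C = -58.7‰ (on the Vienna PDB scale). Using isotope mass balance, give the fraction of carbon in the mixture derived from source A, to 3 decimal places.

δ_A = (0.0108674/0.0111800 − 1)×1000 = (0.972039 − 1)×1000 = -27.961‰
δ_B = (0.0102659/0.0111800 − 1)×1000 = (0.918238 − 1)×1000 = -81.762‰
f_A = (δ_mix − δ_B)/(δ_A − δ_B) = (-58.7 − (-81.762))/(-27.961 − (-81.762))
f_A = 23.062 / 53.801 = 0.4287

0.429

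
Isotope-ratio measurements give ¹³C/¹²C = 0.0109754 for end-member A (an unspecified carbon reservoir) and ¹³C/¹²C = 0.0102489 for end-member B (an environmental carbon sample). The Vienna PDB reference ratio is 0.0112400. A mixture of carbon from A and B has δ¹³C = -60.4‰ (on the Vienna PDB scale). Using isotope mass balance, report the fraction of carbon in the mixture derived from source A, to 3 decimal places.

δ_A = (0.0109754/0.0112400 − 1)×1000 = (0.976459 − 1)×1000 = -23.541‰
δ_B = (0.0102489/0.0112400 − 1)×1000 = (0.911824 − 1)×1000 = -88.176‰
f_A = (δ_mix − δ_B)/(δ_A − δ_B) = (-60.4 − (-88.176))/(-23.541 − (-88.176))
f_A = 27.776 / 64.635 = 0.4297

0.430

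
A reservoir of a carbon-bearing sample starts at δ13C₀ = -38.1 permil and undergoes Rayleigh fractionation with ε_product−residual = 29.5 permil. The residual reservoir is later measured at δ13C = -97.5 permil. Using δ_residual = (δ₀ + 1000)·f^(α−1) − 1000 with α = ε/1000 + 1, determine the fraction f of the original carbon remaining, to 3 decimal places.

α − 1 = ε/1000 = 0.0295
(δ_res + 1000)/(δ₀ + 1000) = (-97.5 + 1000)/(-38.1 + 1000) = 902.5/961.9 = 0.938247
f = 0.938247^(1/0.0295) = exp(ln(0.938247)/0.0295) = exp(-0.06374/0.0295)
f = exp(-2.1607) = 0.1152

0.115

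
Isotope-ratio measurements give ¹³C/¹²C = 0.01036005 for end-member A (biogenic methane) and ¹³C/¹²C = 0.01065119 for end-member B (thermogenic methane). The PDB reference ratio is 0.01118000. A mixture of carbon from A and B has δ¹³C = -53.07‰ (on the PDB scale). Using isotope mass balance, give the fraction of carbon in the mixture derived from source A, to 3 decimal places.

0.222

δ_A = (0.01036005/0.01118000 − 1)×1000 = (0.926659 − 1)×1000 = -73.341‰
δ_B = (0.01065119/0.01118000 − 1)×1000 = (0.952700 − 1)×1000 = -47.300‰
f_A = (δ_mix − δ_B)/(δ_A − δ_B) = (-53.07 − (-47.300))/(-73.341 − (-47.300))
f_A = -5.770 / -26.041 = 0.2216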